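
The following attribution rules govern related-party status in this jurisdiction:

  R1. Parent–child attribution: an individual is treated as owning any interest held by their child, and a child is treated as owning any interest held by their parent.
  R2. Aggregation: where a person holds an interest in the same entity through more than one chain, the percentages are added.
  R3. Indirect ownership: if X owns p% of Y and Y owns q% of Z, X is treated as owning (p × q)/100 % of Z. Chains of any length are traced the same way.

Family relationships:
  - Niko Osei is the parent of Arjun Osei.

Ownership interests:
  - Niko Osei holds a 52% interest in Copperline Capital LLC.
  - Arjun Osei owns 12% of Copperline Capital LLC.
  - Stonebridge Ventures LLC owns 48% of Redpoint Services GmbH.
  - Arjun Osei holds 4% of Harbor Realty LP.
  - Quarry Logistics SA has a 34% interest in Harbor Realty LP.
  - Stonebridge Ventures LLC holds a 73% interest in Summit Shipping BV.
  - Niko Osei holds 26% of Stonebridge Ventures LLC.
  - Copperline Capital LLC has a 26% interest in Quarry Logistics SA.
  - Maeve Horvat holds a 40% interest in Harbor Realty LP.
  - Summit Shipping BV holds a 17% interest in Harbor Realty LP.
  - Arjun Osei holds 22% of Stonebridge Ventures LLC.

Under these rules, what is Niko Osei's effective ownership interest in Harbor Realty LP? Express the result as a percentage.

15.6144%

By parent–child attribution (R1), Niko Osei is treated as also owning Arjun Osei's interest in Stonebridge Ventures LLC, giving 26% + 22% = 48%.
By parent–child attribution (R1), Niko Osei is treated as also owning Arjun Osei's interest in Copperline Capital LLC, giving 52% + 12% = 64%.
By parent–child attribution (R1), Niko Osei is treated as owning Arjun Osei's 4% interest in Harbor Realty LP.
Chain via Stonebridge Ventures LLC → Summit Shipping BV (R3): 48% × 73% × 17% = 5.9568% of Harbor Realty LP.
Chain via Copperline Capital LLC → Quarry Logistics SA (R3): 64% × 26% × 34% = 5.6576% of Harbor Realty LP.
Direct interest in Harbor Realty LP: 4%.
Aggregating (R2): 5.9568% + 5.6576% + 4% = 15.6144%.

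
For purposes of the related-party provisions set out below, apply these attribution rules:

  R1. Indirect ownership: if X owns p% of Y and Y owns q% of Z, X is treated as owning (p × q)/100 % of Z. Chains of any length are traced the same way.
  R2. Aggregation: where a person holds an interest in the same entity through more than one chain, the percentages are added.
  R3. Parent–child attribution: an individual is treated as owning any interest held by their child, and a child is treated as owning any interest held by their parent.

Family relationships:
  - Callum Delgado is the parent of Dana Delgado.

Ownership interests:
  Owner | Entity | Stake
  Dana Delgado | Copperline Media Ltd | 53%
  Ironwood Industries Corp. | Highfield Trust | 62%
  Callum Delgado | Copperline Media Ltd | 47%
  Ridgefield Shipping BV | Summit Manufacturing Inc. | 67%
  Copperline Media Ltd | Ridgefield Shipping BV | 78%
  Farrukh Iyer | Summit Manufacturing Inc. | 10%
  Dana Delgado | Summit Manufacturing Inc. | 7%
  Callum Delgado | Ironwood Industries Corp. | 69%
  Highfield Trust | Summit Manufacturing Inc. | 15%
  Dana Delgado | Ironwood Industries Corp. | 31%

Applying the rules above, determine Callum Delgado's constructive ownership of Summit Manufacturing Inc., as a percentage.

By parent–child attribution (R3), Callum Delgado is treated as also owning Dana Delgado's interest in Copperline Media Ltd, giving 47% + 53% = 100%.
By parent–child attribution (R3), Callum Delgado is treated as also owning Dana Delgado's interest in Ironwood Industries Corp, giving 69% + 31% = 100%.
By parent–child attribution (R3), Callum Delgado is treated as owning Dana Delgado's 7% interest in Summit Manufacturing Inc.
Chain via Copperline Media Ltd → Ridgefield Shipping BV (R1): 100% × 78% × 67% = 52.26% of Summit Manufacturing Inc.
Chain via Ironwood Industries Corp. → Highfield Trust (R1): 100% × 62% × 15% = 9.3% of Summit Manufacturing Inc.
Direct interest in Summit Manufacturing Inc: 7%.
Aggregating (R2): 52.26% + 9.3% + 7% = 68.56%.

68.56%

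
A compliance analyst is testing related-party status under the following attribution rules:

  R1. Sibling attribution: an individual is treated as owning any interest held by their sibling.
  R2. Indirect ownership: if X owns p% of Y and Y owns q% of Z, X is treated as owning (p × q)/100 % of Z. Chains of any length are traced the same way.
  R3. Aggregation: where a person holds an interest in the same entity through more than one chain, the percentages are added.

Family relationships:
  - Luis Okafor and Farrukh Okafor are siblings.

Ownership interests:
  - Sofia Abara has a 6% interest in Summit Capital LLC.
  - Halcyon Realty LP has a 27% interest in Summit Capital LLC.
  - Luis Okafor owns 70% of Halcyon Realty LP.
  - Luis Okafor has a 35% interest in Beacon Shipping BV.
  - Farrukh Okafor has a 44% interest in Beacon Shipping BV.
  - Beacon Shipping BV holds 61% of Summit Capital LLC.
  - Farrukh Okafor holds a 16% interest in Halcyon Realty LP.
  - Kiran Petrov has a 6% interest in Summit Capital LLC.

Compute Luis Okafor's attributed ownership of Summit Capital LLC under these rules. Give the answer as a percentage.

71.41%

By sibling attribution (R1), Luis Okafor is treated as also owning Farrukh Okafor's interest in Halcyon Realty LP, giving 70% + 16% = 86%.
By sibling attribution (R1), Luis Okafor is treated as also owning Farrukh Okafor's interest in Beacon Shipping BV, giving 35% + 44% = 79%.
Chain via Halcyon Realty LP (R2): 86% × 27% = 23.22% of Summit Capital LLC.
Chain via Beacon Shipping BV (R2): 79% × 61% = 48.19% of Summit Capital LLC.
Aggregating (R3): 23.22% + 48.19% = 71.41%.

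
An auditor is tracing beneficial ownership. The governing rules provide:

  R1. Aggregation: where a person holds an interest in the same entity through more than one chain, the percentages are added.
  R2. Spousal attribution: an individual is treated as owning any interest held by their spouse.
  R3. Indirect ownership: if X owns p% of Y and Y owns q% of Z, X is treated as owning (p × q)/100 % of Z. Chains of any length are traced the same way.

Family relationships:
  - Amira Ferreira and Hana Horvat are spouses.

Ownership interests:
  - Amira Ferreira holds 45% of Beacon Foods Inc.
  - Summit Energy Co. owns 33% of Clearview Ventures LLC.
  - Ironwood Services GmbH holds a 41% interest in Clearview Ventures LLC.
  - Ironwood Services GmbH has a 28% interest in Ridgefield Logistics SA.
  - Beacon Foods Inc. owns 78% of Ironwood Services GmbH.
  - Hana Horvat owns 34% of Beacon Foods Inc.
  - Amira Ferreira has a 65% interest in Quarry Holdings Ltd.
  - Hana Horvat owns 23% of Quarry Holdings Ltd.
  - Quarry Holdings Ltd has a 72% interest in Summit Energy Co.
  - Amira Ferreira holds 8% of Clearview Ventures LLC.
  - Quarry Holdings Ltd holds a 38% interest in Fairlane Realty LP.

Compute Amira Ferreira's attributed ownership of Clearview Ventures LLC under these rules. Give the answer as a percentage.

By spousal attribution (R2), Amira Ferreira is treated as also owning Hana Horvat's interest in Quarry Holdings Ltd, giving 65% + 23% = 88%.
By spousal attribution (R2), Amira Ferreira is treated as also owning Hana Horvat's interest in Beacon Foods Inc, giving 45% + 34% = 79%.
Chain via Quarry Holdings Ltd → Summit Energy Co. (R3): 88% × 72% × 33% = 20.9088% of Clearview Ventures LLC.
Chain via Beacon Foods Inc. → Ironwood Services GmbH (R3): 79% × 78% × 41% = 25.2642% of Clearview Ventures LLC.
Direct interest in Clearview Ventures LLC: 8%.
Aggregating (R1): 20.9088% + 25.2642% + 8% = 54.173%.

54.173%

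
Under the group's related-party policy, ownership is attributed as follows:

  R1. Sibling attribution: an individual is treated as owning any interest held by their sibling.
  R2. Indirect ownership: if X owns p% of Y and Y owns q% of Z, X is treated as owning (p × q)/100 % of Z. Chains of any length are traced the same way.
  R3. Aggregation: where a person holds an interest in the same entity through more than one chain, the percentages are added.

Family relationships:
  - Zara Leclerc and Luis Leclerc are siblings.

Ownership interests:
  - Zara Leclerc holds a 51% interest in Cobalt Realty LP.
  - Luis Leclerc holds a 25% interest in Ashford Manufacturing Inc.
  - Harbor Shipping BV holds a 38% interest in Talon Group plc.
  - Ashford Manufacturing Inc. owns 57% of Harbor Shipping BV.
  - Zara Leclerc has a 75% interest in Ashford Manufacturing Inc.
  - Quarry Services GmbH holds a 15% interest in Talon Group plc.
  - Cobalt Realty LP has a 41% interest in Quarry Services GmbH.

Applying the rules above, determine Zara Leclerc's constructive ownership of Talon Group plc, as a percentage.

24.7965%

By sibling attribution (R1), Zara Leclerc is treated as also owning Luis Leclerc's interest in Ashford Manufacturing Inc, giving 75% + 25% = 100%.
Chain via Ashford Manufacturing Inc. → Harbor Shipping BV (R2): 100% × 57% × 38% = 21.66% of Talon Group plc.
Chain via Cobalt Realty LP → Quarry Services GmbH (R2): 51% × 41% × 15% = 3.1365% of Talon Group plc.
Aggregating (R3): 21.66% + 3.1365% = 24.7965%.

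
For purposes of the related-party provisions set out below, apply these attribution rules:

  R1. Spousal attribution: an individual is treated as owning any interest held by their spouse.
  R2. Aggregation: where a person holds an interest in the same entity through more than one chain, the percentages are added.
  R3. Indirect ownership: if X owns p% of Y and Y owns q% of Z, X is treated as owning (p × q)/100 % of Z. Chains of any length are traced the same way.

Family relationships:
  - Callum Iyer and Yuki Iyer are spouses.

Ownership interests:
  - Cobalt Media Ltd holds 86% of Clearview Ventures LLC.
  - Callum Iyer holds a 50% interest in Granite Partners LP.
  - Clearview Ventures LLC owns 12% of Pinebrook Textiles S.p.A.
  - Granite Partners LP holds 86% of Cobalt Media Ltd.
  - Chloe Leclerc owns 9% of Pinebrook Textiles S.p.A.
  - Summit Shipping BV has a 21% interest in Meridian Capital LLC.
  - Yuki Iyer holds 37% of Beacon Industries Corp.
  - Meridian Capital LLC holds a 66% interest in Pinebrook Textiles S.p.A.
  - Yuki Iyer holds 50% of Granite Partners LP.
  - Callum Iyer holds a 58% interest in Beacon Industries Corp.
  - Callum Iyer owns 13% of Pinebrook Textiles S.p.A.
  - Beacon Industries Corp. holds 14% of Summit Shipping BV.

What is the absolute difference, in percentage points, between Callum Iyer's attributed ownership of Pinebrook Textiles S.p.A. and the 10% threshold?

By spousal attribution (R1), Callum Iyer is treated as also owning Yuki Iyer's interest in Beacon Industries Corp, giving 58% + 37% = 95%.
By spousal attribution (R1), Callum Iyer is treated as also owning Yuki Iyer's interest in Granite Partners LP, giving 50% + 50% = 100%.
Chain via Beacon Industries Corp. → Summit Shipping BV → Meridian Capital LLC (R3): 95% × 14% × 21% × 66% = 1.84338% of Pinebrook Textiles S.p.A.
Chain via Granite Partners LP → Cobalt Media Ltd → Clearview Ventures LLC (R3): 100% × 86% × 86% × 12% = 8.8752% of Pinebrook Textiles S.p.A.
Direct interest in Pinebrook Textiles S.p.A: 13%.
Aggregating (R2): 1.84338% + 8.8752% + 13% = 23.71858%.
23.71858% exceeds the 10% threshold by 13.71858 percentage points.

13.71858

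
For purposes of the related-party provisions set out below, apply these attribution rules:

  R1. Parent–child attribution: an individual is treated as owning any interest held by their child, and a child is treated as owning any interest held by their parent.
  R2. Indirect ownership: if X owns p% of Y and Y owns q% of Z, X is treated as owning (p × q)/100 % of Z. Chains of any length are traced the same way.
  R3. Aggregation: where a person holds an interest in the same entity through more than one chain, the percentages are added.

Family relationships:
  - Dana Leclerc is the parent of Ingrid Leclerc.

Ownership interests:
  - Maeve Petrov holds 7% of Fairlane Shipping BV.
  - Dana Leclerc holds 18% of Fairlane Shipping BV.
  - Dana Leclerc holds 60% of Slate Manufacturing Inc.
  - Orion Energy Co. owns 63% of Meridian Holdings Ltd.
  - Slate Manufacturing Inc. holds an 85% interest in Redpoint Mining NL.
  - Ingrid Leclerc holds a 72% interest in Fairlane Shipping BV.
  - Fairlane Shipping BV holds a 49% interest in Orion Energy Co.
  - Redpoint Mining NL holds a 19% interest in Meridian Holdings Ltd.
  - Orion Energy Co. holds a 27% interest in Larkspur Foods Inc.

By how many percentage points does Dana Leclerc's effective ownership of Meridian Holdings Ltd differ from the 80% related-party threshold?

42.527

By parent–child attribution (R1), Dana Leclerc is treated as also owning Ingrid Leclerc's interest in Fairlane Shipping BV, giving 18% + 72% = 90%.
Chain via Fairlane Shipping BV → Orion Energy Co. (R2): 90% × 49% × 63% = 27.783% of Meridian Holdings Ltd.
Chain via Slate Manufacturing Inc. → Redpoint Mining NL (R2): 60% × 85% × 19% = 9.69% of Meridian Holdings Ltd.
Aggregating (R3): 27.783% + 9.69% = 37.473%.
37.473% falls short of the 80% threshold by 42.527 percentage points.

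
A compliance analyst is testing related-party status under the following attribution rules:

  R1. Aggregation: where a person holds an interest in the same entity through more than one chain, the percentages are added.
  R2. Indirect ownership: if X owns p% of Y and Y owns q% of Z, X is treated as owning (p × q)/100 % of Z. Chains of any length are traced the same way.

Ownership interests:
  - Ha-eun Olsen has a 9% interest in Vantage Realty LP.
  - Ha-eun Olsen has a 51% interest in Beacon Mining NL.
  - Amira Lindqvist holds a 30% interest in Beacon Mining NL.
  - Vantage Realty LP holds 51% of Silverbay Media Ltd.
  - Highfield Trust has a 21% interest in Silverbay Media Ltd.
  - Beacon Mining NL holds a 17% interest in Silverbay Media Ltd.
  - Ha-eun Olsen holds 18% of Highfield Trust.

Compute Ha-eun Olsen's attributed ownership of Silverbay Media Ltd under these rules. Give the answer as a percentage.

Chain via Highfield Trust (R2): 18% × 21% = 3.78% of Silverbay Media Ltd.
Chain via Vantage Realty LP (R2): 9% × 51% = 4.59% of Silverbay Media Ltd.
Chain via Beacon Mining NL (R2): 51% × 17% = 8.67% of Silverbay Media Ltd.
Aggregating (R1): 3.78% + 4.59% + 8.67% = 17.04%.

17.04%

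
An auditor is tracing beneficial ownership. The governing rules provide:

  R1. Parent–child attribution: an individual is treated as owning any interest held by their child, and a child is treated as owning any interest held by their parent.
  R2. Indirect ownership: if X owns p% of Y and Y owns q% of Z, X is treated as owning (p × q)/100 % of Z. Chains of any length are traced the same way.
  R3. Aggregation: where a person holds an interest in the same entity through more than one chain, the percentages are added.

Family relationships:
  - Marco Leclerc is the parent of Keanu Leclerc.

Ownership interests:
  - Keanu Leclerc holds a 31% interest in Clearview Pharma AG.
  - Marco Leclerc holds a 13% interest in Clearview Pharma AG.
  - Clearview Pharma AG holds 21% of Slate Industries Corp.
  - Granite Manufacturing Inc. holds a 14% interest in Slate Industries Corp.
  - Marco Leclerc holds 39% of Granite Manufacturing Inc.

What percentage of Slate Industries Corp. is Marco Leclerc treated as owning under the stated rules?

By parent–child attribution (R1), Marco Leclerc is treated as also owning Keanu Leclerc's interest in Clearview Pharma AG, giving 13% + 31% = 44%.
Chain via Clearview Pharma AG (R2): 44% × 21% = 9.24% of Slate Industries Corp.
Chain via Granite Manufacturing Inc. (R2): 39% × 14% = 5.46% of Slate Industries Corp.
Aggregating (R3): 9.24% + 5.46% = 14.7%.

14.7%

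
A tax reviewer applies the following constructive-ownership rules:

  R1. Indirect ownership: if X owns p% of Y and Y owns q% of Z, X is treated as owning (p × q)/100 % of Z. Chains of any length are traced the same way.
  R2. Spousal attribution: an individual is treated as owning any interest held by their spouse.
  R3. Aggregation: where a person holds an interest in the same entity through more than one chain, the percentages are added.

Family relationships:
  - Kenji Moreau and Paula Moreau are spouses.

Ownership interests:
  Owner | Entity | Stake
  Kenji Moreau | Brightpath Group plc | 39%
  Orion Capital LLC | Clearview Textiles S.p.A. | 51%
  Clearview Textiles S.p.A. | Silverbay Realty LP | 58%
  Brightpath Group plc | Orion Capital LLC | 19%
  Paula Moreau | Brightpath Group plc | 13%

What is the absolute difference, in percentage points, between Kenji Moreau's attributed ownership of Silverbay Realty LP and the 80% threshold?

By spousal attribution (R2), Kenji Moreau is treated as also owning Paula Moreau's interest in Brightpath Group plc, giving 39% + 13% = 52%.
Chain via Brightpath Group plc → Orion Capital LLC → Clearview Textiles S.p.A. (R1): 52% × 19% × 51% × 58% = 2.922504% of Silverbay Realty LP.
2.922504% falls short of the 80% threshold by 77.077496 percentage points.

77.077496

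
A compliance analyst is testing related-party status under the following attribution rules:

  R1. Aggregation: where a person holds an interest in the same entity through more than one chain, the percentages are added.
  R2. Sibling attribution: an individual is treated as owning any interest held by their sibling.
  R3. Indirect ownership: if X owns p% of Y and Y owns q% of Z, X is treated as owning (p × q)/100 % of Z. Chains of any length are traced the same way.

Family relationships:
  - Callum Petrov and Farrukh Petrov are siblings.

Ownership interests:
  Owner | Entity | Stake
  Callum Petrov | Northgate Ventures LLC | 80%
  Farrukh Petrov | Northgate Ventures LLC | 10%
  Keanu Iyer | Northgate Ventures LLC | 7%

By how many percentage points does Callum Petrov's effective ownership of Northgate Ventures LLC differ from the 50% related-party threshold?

By sibling attribution (R2), Callum Petrov is treated as also owning Farrukh Petrov's interest in Northgate Ventures LLC, giving 80% + 10% = 90%.
Direct interest in Northgate Ventures LLC: 90%.
90% exceeds the 50% threshold by 40 percentage points.

40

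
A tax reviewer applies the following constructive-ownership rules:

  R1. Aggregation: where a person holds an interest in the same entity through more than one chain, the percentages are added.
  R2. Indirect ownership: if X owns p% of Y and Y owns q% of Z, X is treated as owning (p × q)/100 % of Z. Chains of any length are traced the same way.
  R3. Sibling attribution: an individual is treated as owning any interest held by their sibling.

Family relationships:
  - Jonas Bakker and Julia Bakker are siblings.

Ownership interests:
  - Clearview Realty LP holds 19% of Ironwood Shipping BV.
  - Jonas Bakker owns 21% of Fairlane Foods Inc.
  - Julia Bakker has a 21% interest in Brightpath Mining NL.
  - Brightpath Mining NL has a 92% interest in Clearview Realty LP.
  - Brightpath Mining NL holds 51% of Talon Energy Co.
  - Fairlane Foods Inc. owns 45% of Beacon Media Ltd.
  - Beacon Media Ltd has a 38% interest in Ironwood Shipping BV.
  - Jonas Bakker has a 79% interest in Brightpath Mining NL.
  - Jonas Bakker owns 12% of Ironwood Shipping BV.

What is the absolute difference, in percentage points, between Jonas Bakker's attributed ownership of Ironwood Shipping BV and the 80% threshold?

By sibling attribution (R3), Jonas Bakker is treated as also owning Julia Bakker's interest in Brightpath Mining NL, giving 79% + 21% = 100%.
Chain via Brightpath Mining NL → Clearview Realty LP (R2): 100% × 92% × 19% = 17.48% of Ironwood Shipping BV.
Chain via Fairlane Foods Inc. → Beacon Media Ltd (R2): 21% × 45% × 38% = 3.591% of Ironwood Shipping BV.
Direct interest in Ironwood Shipping BV: 12%.
Aggregating (R1): 17.48% + 3.591% + 12% = 33.071%.
33.071% falls short of the 80% threshold by 46.929 percentage points.

46.929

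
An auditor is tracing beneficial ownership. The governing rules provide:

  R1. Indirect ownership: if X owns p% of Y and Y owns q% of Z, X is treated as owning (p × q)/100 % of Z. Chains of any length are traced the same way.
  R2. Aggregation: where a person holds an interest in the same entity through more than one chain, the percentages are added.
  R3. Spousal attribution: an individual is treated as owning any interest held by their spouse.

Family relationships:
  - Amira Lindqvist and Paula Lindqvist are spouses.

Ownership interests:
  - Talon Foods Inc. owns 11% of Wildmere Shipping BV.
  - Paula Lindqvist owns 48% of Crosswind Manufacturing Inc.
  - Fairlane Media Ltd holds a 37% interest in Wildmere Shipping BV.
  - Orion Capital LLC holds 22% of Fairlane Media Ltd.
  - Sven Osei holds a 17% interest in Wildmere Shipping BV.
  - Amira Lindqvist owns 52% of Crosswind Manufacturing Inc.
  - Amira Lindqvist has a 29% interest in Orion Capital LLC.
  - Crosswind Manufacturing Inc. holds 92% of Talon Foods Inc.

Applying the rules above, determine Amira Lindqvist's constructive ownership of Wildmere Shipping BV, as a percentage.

12.4806%

By spousal attribution (R3), Amira Lindqvist is treated as also owning Paula Lindqvist's interest in Crosswind Manufacturing Inc, giving 52% + 48% = 100%.
Chain via Orion Capital LLC → Fairlane Media Ltd (R1): 29% × 22% × 37% = 2.3606% of Wildmere Shipping BV.
Chain via Crosswind Manufacturing Inc. → Talon Foods Inc. (R1): 100% × 92% × 11% = 10.12% of Wildmere Shipping BV.
Aggregating (R2): 2.3606% + 10.12% = 12.4806%.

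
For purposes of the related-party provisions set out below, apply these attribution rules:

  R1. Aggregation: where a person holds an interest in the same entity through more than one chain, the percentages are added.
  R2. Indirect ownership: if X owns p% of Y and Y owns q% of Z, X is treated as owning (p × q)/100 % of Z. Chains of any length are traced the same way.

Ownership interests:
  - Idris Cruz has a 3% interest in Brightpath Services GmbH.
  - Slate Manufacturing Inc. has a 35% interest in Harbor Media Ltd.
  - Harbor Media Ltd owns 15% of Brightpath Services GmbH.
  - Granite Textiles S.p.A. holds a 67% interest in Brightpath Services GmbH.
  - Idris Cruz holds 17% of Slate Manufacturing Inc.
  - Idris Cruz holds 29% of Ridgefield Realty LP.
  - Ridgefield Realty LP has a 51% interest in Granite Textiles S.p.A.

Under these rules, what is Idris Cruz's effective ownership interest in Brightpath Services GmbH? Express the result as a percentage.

13.8018%

Chain via Ridgefield Realty LP → Granite Textiles S.p.A. (R2): 29% × 51% × 67% = 9.9093% of Brightpath Services GmbH.
Chain via Slate Manufacturing Inc. → Harbor Media Ltd (R2): 17% × 35% × 15% = 0.8925% of Brightpath Services GmbH.
Direct interest in Brightpath Services GmbH: 3%.
Aggregating (R1): 9.9093% + 0.8925% + 3% = 13.8018%.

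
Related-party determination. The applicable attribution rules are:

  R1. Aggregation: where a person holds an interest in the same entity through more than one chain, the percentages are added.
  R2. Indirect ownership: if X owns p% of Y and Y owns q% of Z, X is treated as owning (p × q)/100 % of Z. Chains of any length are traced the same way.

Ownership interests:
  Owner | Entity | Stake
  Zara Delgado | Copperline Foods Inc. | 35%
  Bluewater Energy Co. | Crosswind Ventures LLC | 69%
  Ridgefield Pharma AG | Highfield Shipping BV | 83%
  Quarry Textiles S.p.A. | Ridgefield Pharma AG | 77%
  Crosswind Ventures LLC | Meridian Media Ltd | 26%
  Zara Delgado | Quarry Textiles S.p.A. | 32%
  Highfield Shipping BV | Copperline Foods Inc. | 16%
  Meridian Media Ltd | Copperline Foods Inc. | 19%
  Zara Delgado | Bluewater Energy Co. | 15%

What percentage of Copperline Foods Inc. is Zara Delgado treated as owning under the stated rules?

38.783482%

Chain via Bluewater Energy Co. → Crosswind Ventures LLC → Meridian Media Ltd (R2): 15% × 69% × 26% × 19% = 0.51129% of Copperline Foods Inc.
Chain via Quarry Textiles S.p.A. → Ridgefield Pharma AG → Highfield Shipping BV (R2): 32% × 77% × 83% × 16% = 3.272192% of Copperline Foods Inc.
Direct interest in Copperline Foods Inc: 35%.
Aggregating (R1): 0.51129% + 3.272192% + 35% = 38.783482%.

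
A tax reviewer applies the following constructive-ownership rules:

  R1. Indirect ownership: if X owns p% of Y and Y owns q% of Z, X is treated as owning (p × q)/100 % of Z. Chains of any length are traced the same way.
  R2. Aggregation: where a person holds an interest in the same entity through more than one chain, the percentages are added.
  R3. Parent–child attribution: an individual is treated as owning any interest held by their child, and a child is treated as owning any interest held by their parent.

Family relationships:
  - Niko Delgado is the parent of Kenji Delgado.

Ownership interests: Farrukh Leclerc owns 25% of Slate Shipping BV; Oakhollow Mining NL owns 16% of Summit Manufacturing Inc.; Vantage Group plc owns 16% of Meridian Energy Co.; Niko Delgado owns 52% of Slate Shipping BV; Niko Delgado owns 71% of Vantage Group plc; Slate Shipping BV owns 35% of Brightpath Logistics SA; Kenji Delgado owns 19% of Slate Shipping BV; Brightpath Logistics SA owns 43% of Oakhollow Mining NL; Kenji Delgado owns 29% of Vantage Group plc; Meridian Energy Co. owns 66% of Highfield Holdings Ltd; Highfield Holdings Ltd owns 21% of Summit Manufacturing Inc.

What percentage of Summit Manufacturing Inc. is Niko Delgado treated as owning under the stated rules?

3.92728%

By parent–child attribution (R3), Niko Delgado is treated as also owning Kenji Delgado's interest in Vantage Group plc, giving 71% + 29% = 100%.
By parent–child attribution (R3), Niko Delgado is treated as also owning Kenji Delgado's interest in Slate Shipping BV, giving 52% + 19% = 71%.
Chain via Vantage Group plc → Meridian Energy Co. → Highfield Holdings Ltd (R1): 100% × 16% × 66% × 21% = 2.2176% of Summit Manufacturing Inc.
Chain via Slate Shipping BV → Brightpath Logistics SA → Oakhollow Mining NL (R1): 71% × 35% × 43% × 16% = 1.70968% of Summit Manufacturing Inc.
Aggregating (R2): 2.2176% + 1.70968% = 3.92728%.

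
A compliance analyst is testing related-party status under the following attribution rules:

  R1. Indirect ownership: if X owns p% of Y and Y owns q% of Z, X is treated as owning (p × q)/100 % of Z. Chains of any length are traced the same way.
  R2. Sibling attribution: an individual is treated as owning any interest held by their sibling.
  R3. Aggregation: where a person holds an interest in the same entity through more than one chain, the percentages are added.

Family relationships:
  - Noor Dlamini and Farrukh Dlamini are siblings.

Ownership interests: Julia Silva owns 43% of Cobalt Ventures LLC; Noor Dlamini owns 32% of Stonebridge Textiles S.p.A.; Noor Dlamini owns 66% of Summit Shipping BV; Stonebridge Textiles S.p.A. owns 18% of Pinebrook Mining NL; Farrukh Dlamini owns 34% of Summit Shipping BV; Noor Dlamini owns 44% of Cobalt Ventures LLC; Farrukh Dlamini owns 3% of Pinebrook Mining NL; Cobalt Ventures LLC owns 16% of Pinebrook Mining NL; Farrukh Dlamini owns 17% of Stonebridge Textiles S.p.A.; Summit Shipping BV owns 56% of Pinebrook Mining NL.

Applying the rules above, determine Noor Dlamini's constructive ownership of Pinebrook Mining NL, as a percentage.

By sibling attribution (R2), Noor Dlamini is treated as also owning Farrukh Dlamini's interest in Stonebridge Textiles S.p.A, giving 32% + 17% = 49%.
By sibling attribution (R2), Noor Dlamini is treated as also owning Farrukh Dlamini's interest in Summit Shipping BV, giving 66% + 34% = 100%.
By sibling attribution (R2), Noor Dlamini is treated as owning Farrukh Dlamini's 3% interest in Pinebrook Mining NL.
Chain via Cobalt Ventures LLC (R1): 44% × 16% = 7.04% of Pinebrook Mining NL.
Chain via Stonebridge Textiles S.p.A. (R1): 49% × 18% = 8.82% of Pinebrook Mining NL.
Chain via Summit Shipping BV (R1): 100% × 56% = 56% of Pinebrook Mining NL.
Direct interest in Pinebrook Mining NL: 3%.
Aggregating (R3): 7.04% + 8.82% + 56% + 3% = 74.86%.

74.86%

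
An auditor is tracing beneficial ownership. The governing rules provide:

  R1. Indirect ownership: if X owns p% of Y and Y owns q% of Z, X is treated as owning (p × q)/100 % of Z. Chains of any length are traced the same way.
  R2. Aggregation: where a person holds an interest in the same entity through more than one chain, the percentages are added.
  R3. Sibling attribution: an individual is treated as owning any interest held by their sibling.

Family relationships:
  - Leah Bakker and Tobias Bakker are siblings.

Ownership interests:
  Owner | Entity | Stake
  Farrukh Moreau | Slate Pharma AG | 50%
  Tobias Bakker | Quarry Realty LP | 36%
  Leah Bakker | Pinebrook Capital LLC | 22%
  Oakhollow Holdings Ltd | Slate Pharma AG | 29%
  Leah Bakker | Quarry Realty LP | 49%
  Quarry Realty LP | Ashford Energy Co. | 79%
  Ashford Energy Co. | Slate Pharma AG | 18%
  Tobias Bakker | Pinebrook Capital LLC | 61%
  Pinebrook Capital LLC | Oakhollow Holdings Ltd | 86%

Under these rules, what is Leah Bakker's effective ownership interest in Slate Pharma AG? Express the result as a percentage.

By sibling attribution (R3), Leah Bakker is treated as also owning Tobias Bakker's interest in Pinebrook Capital LLC, giving 22% + 61% = 83%.
By sibling attribution (R3), Leah Bakker is treated as also owning Tobias Bakker's interest in Quarry Realty LP, giving 49% + 36% = 85%.
Chain via Pinebrook Capital LLC → Oakhollow Holdings Ltd (R1): 83% × 86% × 29% = 20.7002% of Slate Pharma AG.
Chain via Quarry Realty LP → Ashford Energy Co. (R1): 85% × 79% × 18% = 12.087% of Slate Pharma AG.
Aggregating (R2): 20.7002% + 12.087% = 32.7872%.

32.7872%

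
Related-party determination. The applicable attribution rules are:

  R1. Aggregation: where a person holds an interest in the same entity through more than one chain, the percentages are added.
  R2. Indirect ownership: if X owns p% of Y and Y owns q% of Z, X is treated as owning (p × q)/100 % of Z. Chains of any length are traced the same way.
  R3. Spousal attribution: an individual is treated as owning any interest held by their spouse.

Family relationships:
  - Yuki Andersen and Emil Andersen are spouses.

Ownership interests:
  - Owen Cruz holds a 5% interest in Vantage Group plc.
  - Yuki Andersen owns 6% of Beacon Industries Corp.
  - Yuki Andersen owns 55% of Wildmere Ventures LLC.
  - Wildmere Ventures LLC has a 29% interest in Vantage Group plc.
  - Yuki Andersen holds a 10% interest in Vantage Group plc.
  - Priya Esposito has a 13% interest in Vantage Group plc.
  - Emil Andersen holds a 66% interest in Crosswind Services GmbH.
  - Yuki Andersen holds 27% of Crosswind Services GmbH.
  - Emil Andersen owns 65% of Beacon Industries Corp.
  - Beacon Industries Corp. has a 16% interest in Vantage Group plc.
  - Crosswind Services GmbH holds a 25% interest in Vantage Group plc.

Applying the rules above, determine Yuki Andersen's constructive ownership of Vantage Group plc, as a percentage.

By spousal attribution (R3), Yuki Andersen is treated as also owning Emil Andersen's interest in Beacon Industries Corp, giving 6% + 65% = 71%.
By spousal attribution (R3), Yuki Andersen is treated as also owning Emil Andersen's interest in Crosswind Services GmbH, giving 27% + 66% = 93%.
Chain via Beacon Industries Corp. (R2): 71% × 16% = 11.36% of Vantage Group plc.
Chain via Crosswind Services GmbH (R2): 93% × 25% = 23.25% of Vantage Group plc.
Chain via Wildmere Ventures LLC (R2): 55% × 29% = 15.95% of Vantage Group plc.
Direct interest in Vantage Group plc: 10%.
Aggregating (R1): 11.36% + 23.25% + 15.95% + 10% = 60.56%.

60.56%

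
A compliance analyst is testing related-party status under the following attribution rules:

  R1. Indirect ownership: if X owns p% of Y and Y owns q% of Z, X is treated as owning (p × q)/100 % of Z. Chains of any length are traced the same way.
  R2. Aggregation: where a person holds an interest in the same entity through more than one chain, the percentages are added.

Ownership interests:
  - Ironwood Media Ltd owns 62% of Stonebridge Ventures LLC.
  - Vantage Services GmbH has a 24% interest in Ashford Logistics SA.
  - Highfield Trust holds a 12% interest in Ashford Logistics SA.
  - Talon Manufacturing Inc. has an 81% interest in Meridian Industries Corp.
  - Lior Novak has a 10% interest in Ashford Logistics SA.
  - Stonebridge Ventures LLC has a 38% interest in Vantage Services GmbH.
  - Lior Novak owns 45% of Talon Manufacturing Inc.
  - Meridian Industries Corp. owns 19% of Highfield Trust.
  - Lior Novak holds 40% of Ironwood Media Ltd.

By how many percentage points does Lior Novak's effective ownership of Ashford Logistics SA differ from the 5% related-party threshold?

Chain via Ironwood Media Ltd → Stonebridge Ventures LLC → Vantage Services GmbH (R1): 40% × 62% × 38% × 24% = 2.26176% of Ashford Logistics SA.
Chain via Talon Manufacturing Inc. → Meridian Industries Corp. → Highfield Trust (R1): 45% × 81% × 19% × 12% = 0.83106% of Ashford Logistics SA.
Direct interest in Ashford Logistics SA: 10%.
Aggregating (R2): 2.26176% + 0.83106% + 10% = 13.09282%.
13.09282% exceeds the 5% threshold by 8.09282 percentage points.

8.09282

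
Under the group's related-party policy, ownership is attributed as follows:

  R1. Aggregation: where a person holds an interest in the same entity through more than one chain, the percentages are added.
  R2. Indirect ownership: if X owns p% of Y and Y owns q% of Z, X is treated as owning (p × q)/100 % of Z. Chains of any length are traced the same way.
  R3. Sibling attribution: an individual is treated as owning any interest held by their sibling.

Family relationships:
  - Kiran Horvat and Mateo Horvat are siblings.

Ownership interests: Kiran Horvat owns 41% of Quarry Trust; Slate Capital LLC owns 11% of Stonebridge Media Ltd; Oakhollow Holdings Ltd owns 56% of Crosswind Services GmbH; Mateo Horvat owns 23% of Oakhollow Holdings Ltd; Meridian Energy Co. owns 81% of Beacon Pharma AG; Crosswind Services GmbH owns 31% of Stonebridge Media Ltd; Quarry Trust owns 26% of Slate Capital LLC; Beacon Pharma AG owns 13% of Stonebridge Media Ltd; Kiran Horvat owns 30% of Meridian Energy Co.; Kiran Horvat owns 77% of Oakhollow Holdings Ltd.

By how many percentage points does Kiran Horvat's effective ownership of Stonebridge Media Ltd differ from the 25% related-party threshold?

By sibling attribution (R3), Kiran Horvat is treated as also owning Mateo Horvat's interest in Oakhollow Holdings Ltd, giving 77% + 23% = 100%.
Chain via Quarry Trust → Slate Capital LLC (R2): 41% × 26% × 11% = 1.1726% of Stonebridge Media Ltd.
Chain via Meridian Energy Co. → Beacon Pharma AG (R2): 30% × 81% × 13% = 3.159% of Stonebridge Media Ltd.
Chain via Oakhollow Holdings Ltd → Crosswind Services GmbH (R2): 100% × 56% × 31% = 17.36% of Stonebridge Media Ltd.
Aggregating (R1): 1.1726% + 3.159% + 17.36% = 21.6916%.
21.6916% falls short of the 25% threshold by 3.3084 percentage points.

3.3084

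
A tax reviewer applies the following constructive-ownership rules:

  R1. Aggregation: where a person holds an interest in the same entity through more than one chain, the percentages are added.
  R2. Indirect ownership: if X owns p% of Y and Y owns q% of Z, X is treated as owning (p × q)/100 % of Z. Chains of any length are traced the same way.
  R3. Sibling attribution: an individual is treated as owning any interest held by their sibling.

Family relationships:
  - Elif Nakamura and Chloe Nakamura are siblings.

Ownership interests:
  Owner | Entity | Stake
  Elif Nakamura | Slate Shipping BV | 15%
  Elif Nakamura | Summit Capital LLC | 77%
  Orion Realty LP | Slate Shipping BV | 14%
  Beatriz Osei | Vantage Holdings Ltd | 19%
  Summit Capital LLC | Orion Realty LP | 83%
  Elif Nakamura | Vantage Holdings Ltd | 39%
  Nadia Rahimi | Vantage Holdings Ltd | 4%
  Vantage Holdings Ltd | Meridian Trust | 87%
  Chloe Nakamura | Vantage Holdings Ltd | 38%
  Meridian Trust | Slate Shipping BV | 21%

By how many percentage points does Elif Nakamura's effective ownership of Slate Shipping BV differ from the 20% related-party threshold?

18.0153

By sibling attribution (R3), Elif Nakamura is treated as also owning Chloe Nakamura's interest in Vantage Holdings Ltd, giving 39% + 38% = 77%.
Chain via Vantage Holdings Ltd → Meridian Trust (R2): 77% × 87% × 21% = 14.0679% of Slate Shipping BV.
Chain via Summit Capital LLC → Orion Realty LP (R2): 77% × 83% × 14% = 8.9474% of Slate Shipping BV.
Direct interest in Slate Shipping BV: 15%.
Aggregating (R1): 14.0679% + 8.9474% + 15% = 38.0153%.
38.0153% exceeds the 20% threshold by 18.0153 percentage points.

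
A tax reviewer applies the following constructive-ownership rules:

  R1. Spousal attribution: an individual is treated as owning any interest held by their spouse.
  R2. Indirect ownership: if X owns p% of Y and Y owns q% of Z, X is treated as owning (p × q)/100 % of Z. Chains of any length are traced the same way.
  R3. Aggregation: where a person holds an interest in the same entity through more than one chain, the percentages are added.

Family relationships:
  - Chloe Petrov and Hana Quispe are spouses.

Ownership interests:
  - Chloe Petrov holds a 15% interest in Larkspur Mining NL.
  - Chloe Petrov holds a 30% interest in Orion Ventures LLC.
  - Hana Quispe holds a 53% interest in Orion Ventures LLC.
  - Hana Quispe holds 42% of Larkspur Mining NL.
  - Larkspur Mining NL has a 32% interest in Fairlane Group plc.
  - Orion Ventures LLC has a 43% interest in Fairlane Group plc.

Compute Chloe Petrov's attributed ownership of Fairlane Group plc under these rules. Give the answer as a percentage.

53.93%

By spousal attribution (R1), Chloe Petrov is treated as also owning Hana Quispe's interest in Orion Ventures LLC, giving 30% + 53% = 83%.
By spousal attribution (R1), Chloe Petrov is treated as also owning Hana Quispe's interest in Larkspur Mining NL, giving 15% + 42% = 57%.
Chain via Orion Ventures LLC (R2): 83% × 43% = 35.69% of Fairlane Group plc.
Chain via Larkspur Mining NL (R2): 57% × 32% = 18.24% of Fairlane Group plc.
Aggregating (R3): 35.69% + 18.24% = 53.93%.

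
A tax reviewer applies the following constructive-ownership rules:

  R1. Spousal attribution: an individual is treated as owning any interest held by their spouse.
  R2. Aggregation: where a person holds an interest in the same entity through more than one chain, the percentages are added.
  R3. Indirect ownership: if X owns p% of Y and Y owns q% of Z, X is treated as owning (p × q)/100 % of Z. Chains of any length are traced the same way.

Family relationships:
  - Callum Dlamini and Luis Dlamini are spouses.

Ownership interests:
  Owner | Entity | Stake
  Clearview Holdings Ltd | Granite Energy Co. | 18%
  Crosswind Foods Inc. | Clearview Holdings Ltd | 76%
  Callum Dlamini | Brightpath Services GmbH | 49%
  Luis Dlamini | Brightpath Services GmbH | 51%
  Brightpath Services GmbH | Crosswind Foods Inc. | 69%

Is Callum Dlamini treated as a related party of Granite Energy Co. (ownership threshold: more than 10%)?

No

By spousal attribution (R1), Callum Dlamini is treated as also owning Luis Dlamini's interest in Brightpath Services GmbH, giving 49% + 51% = 100%.
Chain via Brightpath Services GmbH → Crosswind Foods Inc. → Clearview Holdings Ltd (R3): 100% × 69% × 76% × 18% = 9.4392% of Granite Energy Co.
9.4392% does not exceed the 10% threshold, so Callum is not a related party to Granite Energy Co.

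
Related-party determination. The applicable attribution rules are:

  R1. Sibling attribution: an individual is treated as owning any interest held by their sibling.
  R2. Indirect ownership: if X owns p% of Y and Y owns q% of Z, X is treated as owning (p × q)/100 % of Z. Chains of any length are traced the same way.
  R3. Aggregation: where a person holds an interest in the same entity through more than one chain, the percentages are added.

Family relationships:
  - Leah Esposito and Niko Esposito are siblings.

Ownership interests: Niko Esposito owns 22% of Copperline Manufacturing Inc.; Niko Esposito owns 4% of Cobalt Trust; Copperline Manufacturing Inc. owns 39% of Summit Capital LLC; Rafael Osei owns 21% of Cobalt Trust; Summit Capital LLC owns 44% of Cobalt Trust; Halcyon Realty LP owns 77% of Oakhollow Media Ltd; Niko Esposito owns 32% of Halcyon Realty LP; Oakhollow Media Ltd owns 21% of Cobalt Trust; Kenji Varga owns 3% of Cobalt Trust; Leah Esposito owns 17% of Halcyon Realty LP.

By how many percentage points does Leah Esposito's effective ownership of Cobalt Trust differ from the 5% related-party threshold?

By sibling attribution (R1), Leah Esposito is treated as also owning Niko Esposito's interest in Halcyon Realty LP, giving 17% + 32% = 49%.
By sibling attribution (R1), Leah Esposito is treated as owning Niko Esposito's 22% interest in Copperline Manufacturing Inc.
By sibling attribution (R1), Leah Esposito is treated as owning Niko Esposito's 4% interest in Cobalt Trust.
Chain via Halcyon Realty LP → Oakhollow Media Ltd (R2): 49% × 77% × 21% = 7.9233% of Cobalt Trust.
Chain via Copperline Manufacturing Inc. → Summit Capital LLC (R2): 22% × 39% × 44% = 3.7752% of Cobalt Trust.
Direct interest in Cobalt Trust: 4%.
Aggregating (R3): 7.9233% + 3.7752% + 4% = 15.6985%.
15.6985% exceeds the 5% threshold by 10.6985 percentage points.

10.6985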